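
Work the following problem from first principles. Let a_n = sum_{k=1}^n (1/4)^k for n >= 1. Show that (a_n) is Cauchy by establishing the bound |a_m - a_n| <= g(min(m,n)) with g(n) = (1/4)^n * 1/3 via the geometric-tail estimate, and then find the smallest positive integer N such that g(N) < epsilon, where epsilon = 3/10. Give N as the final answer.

For m > n >= 1: |a_m - a_n| = sum_{k=n+1}^m (1/4)^k < sum_{k=n+1}^infinity (1/4)^k = (1/4)^(n+1) / (1 - 1/4) = (1/4)^n * (1/4) * (4/3) = (1/4)^n * 1/3.
So g(n) = (1/4)^n / 3. Since g(n) -> 0, (a_n) is Cauchy.
Now solve g(N) < 3/10: (1/4)^N / 3 < 3/10 <=> 4^N > 1 / (3 * 3/10) = 10/9.
Check powers of 4: 4^0 = 1 <= 10/9, 4^1 = 4 > 10/9.
So the smallest such N is 1. Check: g(1) = 1/(3 * 4) = 1/12 < 3/10.

1


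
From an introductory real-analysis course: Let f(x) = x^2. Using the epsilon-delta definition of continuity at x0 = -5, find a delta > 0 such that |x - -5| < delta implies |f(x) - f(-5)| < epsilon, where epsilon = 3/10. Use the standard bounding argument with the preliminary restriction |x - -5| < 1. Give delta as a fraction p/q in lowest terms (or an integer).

Factor: |x^2 - (-5)^2| = |x - -5| * |x + -5|.
Impose |x - -5| < 1 first. Then |x + -5| = |(x - -5) + 2*(-5)| <= |x - -5| + 2*|-5| < 1 + 10 = 11.
So |x^2 - (-5)^2| < delta * 11.
We need delta * 11 <= 3/10, i.e. delta <= 3/10/11 = 3/110.
Since 3/110 < 1, this is tighter than 1; take delta = 3/110.
So delta = 3/110 works.

3/110


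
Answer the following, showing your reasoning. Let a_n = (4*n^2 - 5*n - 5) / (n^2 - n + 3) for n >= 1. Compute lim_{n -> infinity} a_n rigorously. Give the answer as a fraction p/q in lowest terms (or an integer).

Divide numerator and denominator by n^2, the highest power:
numerator / n^2 = 4 - 5/n - 5/n^2
denominator / n^2 = 1 - 1/n + 3/n^2
As n -> infinity, all terms of the form c/n^k (k >= 1) tend to 0.
So numerator / n^2 -> 4 and denominator / n^2 -> 1.
Therefore lim a_n = 4.

4


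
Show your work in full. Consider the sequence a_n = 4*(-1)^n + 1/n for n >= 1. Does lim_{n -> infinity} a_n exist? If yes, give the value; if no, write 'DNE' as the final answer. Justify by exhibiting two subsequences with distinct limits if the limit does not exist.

Examine the behaviour of a_n along subsequences.
a_{2k} = 4 + 1/(2k) -> 4. a_{2k+1} = -4 + 1/(2k+1) -> -4.
Since these two subsequential limits are 4 and -4, distinct, the full sequence cannot converge (a convergent sequence has all subsequences tending to the same limit). So lim a_n does not exist.

DNE


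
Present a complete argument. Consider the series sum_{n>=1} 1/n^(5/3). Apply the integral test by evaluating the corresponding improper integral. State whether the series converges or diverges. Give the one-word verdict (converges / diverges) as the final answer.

Let f(x) = x^(-5/3). Then f is positive, continuous, and decreasing on [1, infinity), so the integral test applies.
Compute the improper integral int_{1}^infinity f(x) dx:
  antiderivative F(x) = -3/(2*x^(2/3)).
  As x -> infinity, F(x) -> 0 (since p = 5/3 > 1).
  So int = F(infinity) - F(1) = 0 - (-3/2) = 3/2.
  Finite, so by the integral test, the series converges.

converges


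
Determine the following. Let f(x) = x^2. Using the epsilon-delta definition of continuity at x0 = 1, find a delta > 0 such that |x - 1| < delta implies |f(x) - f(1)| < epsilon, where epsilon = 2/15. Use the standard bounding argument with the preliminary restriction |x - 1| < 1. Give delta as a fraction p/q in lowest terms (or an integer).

Factor: |x^2 - (1)^2| = |x - 1| * |x + 1|.
Impose |x - 1| < 1 first. Then |x + 1| = |(x - 1) + 2*(1)| <= |x - 1| + 2*|1| < 1 + 2 = 3.
So |x^2 - (1)^2| < delta * 3.
We need delta * 3 <= 2/15, i.e. delta <= 2/15/3 = 2/45.
Since 2/45 < 1, this is tighter than 1; take delta = 2/45.
So delta = 2/45 works.

2/45


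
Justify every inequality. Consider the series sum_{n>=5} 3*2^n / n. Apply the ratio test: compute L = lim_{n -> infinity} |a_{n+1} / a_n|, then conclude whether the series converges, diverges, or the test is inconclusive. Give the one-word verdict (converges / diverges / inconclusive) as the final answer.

Let a_n denote the general term. Form the ratio a_{n+1}/a_n and simplify:
a_{n+1}/a_n = 2*n/(n + 1)
Take the limit as n -> infinity: L = 2.
Since L = 2 > 1 (or L = infinity), the ratio test implies the series diverges.

diverges


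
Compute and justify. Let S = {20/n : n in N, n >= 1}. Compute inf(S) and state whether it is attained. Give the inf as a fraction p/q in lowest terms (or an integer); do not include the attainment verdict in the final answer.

Analysis:
- Values: 20, 10, 20/3, 5, ... strictly decreasing.
- The maximum is 20 (n=1); sup = 20 (attained).
- The set is bounded below by 0; 20/n -> 0 so 0 is the greatest lower bound.
- 0 is not in the set, so inf = 0 is not attained.
Conclusion: inf(S) = 0, not attained in S.

0


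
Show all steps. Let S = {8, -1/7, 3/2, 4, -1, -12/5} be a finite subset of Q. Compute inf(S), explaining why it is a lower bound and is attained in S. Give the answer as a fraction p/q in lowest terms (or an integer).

S is finite, so inf(S) = min(S).
Sorted increasing:
-12/5, -1, -1/7, 3/2, 4, 8
The extremum is -12/5.
For every x in S, x >= -12/5. And -12/5 is in S, so it is attained.
Therefore inf(S) = -12/5.

-12/5


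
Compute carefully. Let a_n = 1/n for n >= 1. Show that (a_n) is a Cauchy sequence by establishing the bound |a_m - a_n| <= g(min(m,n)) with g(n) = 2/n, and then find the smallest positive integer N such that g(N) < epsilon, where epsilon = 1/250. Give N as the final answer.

For any m, n >= 1, by the triangle inequality:
|a_m - a_n| = |1/m - 1/n| <= 1/m + 1/n <= 2/min(m,n).
So g(n) = 2/n bounds the Cauchy difference. Since g(n) -> 0, (a_n) is Cauchy.
Now solve g(N) < 1/250: 2/N < 1/250 <=> N > 2 / (1/250) = 500.
The smallest integer strictly greater than 500 is N = 501.
Check: g(501) = 2/501 = 2/501 < 1/250; g(500) = 1/250 >= 1/250. So N = 501.

501


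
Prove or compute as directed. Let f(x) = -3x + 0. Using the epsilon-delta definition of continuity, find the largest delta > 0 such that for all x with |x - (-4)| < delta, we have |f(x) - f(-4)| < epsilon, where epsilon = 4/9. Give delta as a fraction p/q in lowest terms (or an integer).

We compute f(-4) = -3*(-4) + 0 = 12.
|f(x) - f(-4)| = |-3x + 0 - (12)| = |-3(x - (-4))| = 3|x - (-4)|.
We need 3|x - (-4)| < 4/9, i.e. |x - (-4)| < 4/9 / 3 = 4/27.
So any delta <= 4/27 works. Conversely, if delta > 4/27, then x = -4 + 4/27 satisfies |x - (-4)| = 4/27 < delta but |f(x) - f(-4)| = 3 * 4/27 = 4/9, which is not < 4/9; so no larger delta works.
Hence the largest such delta is 4/27.

4/27


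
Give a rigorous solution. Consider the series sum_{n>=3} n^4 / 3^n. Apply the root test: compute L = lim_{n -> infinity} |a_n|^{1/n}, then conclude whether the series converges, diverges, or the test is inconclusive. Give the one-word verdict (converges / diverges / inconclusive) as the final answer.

Let a_n denote the general term. Form |a_n|^(1/n) and simplify:
|a_n|^(1/n) = n^(4/n)/3
Take the limit as n -> infinity: L = 1/3.
Since L = 1/3 < 1, the root test implies convergence.

converges


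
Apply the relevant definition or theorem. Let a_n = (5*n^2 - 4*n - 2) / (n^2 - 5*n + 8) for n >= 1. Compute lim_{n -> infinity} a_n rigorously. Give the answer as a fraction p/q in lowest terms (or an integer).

Divide numerator and denominator by n^2, the highest power:
numerator / n^2 = 5 - 4/n - 2/n^2
denominator / n^2 = 1 - 5/n + 8/n^2
As n -> infinity, all terms of the form c/n^k (k >= 1) tend to 0.
So numerator / n^2 -> 5 and denominator / n^2 -> 1.
Therefore lim a_n = 5.

5


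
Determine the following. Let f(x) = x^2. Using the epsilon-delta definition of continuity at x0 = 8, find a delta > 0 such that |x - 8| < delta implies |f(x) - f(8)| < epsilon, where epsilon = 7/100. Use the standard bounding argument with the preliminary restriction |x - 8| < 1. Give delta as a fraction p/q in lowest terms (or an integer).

Factor: |x^2 - (8)^2| = |x - 8| * |x + 8|.
Impose |x - 8| < 1 first. Then |x + 8| = |(x - 8) + 2*(8)| <= |x - 8| + 2*|8| < 1 + 16 = 17.
So |x^2 - (8)^2| < delta * 17.
We need delta * 17 <= 7/100, i.e. delta <= 7/100/17 = 7/1700.
Since 7/1700 < 1, this is tighter than 1; take delta = 7/1700.
So delta = 7/1700 works.

7/1700


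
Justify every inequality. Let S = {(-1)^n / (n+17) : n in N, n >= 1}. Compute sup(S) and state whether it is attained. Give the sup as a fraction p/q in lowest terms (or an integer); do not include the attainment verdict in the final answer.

Analysis:
- Values: -1/18, 1/19, -1/20, 1/21, -1/22, ...
- Positive terms (even n): 1/(2+17), 1/(4+17), ... decreasing -> max = 1/19 (n=2).
- Negative terms (odd n): -1/(1+17), -1/(3+17), ... increasing -> min = -1/18 (n=1).
- So sup = 1/19 (attained at n=2); inf = -1/18 (attained at n=1).
Conclusion: sup(S) = 1/19, attained in S.

1/19


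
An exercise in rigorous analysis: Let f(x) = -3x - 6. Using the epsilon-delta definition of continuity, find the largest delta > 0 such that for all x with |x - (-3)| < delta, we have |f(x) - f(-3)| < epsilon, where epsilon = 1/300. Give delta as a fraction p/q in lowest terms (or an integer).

We compute f(-3) = -3*(-3) - 6 = 3.
|f(x) - f(-3)| = |-3x - 6 - (3)| = |-3(x - (-3))| = 3|x - (-3)|.
We need 3|x - (-3)| < 1/300, i.e. |x - (-3)| < 1/300 / 3 = 1/900.
So any delta <= 1/900 works. Conversely, if delta > 1/900, then x = -3 + 1/900 satisfies |x - (-3)| = 1/900 < delta but |f(x) - f(-3)| = 3 * 1/900 = 1/300, which is not < 1/300; so no larger delta works.
Hence the largest such delta is 1/900.

1/900


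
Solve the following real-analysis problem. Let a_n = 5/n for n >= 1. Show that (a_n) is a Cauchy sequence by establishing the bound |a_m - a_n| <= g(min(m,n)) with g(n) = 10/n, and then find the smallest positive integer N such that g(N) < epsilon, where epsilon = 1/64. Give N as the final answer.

For any m, n >= 1, by the triangle inequality:
|a_m - a_n| = |5/m - 5/n| <= 5*1/m + 5*1/n <= 10/min(m,n).
So g(n) = 10/n bounds the Cauchy difference. Since g(n) -> 0, (a_n) is Cauchy.
Now solve g(N) < 1/64: 10/N < 1/64 <=> N > 10 / (1/64) = 640.
The smallest integer strictly greater than 640 is N = 641.
Check: g(641) = 10/641 = 10/641 < 1/64; g(640) = 1/64 >= 1/64. So N = 641.

641


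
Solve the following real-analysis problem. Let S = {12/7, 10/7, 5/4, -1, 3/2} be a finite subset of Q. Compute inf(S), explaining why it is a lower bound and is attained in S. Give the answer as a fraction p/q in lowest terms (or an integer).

S is finite, so inf(S) = min(S).
Sorted increasing:
-1, 5/4, 10/7, 3/2, 12/7
The extremum is -1.
For every x in S, x >= -1. And -1 is in S, so it is attained.
Therefore inf(S) = -1.

-1


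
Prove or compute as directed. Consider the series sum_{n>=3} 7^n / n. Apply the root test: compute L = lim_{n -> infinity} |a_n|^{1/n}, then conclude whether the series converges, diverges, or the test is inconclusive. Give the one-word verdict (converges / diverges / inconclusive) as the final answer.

Let a_n denote the general term. Form |a_n|^(1/n) and simplify:
|a_n|^(1/n) = 7/n^(1/n)
Take the limit as n -> infinity: L = 7.
Since L = 7 > 1, the root test implies divergence.

diverges


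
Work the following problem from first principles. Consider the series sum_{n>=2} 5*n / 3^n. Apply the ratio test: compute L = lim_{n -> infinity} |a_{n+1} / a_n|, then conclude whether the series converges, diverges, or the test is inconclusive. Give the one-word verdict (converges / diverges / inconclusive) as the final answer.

Let a_n denote the general term. Form the ratio a_{n+1}/a_n and simplify:
a_{n+1}/a_n = (n + 1)/(3*n)
Take the limit as n -> infinity: L = 1/3.
Since L = 1/3 < 1, the ratio test implies the series converges.

converges


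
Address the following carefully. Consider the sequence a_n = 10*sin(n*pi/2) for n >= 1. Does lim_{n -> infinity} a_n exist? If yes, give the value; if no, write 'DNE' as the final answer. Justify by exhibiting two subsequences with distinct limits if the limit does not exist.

Examine the behaviour of a_n along subsequences.
a_{4k+1} = 10*sin(pi/2 + 2k*pi) = 10 -> 10. a_{4k+3} = 10*sin(3pi/2 + 2k*pi) = -10 -> -10.
Since these two subsequential limits are 10 and -10, distinct, the full sequence cannot converge (a convergent sequence has all subsequences tending to the same limit). So lim a_n does not exist.

DNE


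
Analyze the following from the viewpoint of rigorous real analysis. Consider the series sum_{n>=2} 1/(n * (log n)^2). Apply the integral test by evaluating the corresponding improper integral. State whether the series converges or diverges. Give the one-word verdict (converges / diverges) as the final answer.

Let f(x) = 1/(x*log(x)^2). Then f is positive, continuous, and decreasing on [2, infinity), so the integral test applies.
Compute the improper integral int_{2}^infinity f(x) dx:
  antiderivative F(x) = -1/log(x).
  F(x) -> 0 as x -> infinity.  int = 0 - F(2) = 1/log(2) < infinity. By the integral test, the series converges.

converges


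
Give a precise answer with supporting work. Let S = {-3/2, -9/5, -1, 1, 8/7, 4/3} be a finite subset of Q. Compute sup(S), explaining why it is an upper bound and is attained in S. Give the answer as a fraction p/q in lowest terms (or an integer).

S is finite, so sup(S) = max(S).
Sorted decreasing:
4/3, 8/7, 1, -1, -3/2, -9/5
The extremum is 4/3.
For every x in S, x <= 4/3. And 4/3 is in S, so it is attained.
Therefore sup(S) = 4/3.

4/3


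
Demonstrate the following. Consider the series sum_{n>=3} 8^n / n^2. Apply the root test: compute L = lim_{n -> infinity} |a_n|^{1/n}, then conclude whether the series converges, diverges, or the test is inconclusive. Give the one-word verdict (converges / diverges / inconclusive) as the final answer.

Let a_n denote the general term. Form |a_n|^(1/n) and simplify:
|a_n|^(1/n) = 8/n^(2/n)
Take the limit as n -> infinity: L = 8.
Since L = 8 > 1, the root test implies divergence.

diverges


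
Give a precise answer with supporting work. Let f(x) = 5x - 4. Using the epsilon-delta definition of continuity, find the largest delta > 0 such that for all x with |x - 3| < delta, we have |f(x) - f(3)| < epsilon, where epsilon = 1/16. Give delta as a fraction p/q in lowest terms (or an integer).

We compute f(3) = 5*(3) - 4 = 11.
|f(x) - f(3)| = |5x - 4 - (11)| = |5(x - 3)| = 5|x - 3|.
We need 5|x - 3| < 1/16, i.e. |x - 3| < 1/16 / 5 = 1/80.
So any delta <= 1/80 works. Conversely, if delta > 1/80, then x = 3 + 1/80 satisfies |x - 3| = 1/80 < delta but |f(x) - f(3)| = 5 * 1/80 = 1/16, which is not < 1/16; so no larger delta works.
Hence the largest such delta is 1/80.

1/80


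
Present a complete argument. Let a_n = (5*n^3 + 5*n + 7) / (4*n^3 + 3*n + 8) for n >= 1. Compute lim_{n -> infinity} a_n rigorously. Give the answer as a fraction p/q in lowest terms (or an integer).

Divide numerator and denominator by n^3, the highest power:
numerator / n^3 = 5 + 5/n^2 + 7/n^3
denominator / n^3 = 4 + 3/n^2 + 8/n^3
As n -> infinity, all terms of the form c/n^k (k >= 1) tend to 0.
So numerator / n^3 -> 5 and denominator / n^3 -> 4.
Therefore lim a_n = 5/4.

5/4


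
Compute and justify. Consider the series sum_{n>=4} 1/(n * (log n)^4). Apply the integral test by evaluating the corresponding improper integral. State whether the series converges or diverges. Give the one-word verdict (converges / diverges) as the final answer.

Let f(x) = 1/(x*log(x)^4). Then f is positive, continuous, and decreasing on [4, infinity), so the integral test applies.
Compute the improper integral int_{4}^infinity f(x) dx:
  antiderivative F(x) = -1/(3*log(x)^3).
  F(x) -> 0 as x -> infinity.  int = 0 - F(4) = 1/(3*log(4)^3) < infinity. By the integral test, the series converges.

converges


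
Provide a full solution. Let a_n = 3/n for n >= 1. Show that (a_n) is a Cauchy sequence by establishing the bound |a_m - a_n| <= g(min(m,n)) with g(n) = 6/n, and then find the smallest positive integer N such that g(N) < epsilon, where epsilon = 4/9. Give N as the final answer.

For any m, n >= 1, by the triangle inequality:
|a_m - a_n| = |3/m - 3/n| <= 3*1/m + 3*1/n <= 6/min(m,n).
So g(n) = 6/n bounds the Cauchy difference. Since g(n) -> 0, (a_n) is Cauchy.
Now solve g(N) < 4/9: 6/N < 4/9 <=> N > 6 / (4/9) = 27/2.
The smallest integer strictly greater than 27/2 is N = 14.
Check: g(14) = 6/14 = 3/7 < 4/9; g(13) = 6/13 >= 4/9. So N = 14.

14


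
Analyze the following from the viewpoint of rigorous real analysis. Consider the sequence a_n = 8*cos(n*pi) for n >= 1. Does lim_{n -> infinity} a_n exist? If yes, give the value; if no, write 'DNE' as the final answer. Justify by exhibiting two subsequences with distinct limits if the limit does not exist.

Examine the behaviour of a_n along subsequences.
cos(n*pi) = (-1)^n, so a_n = 8*(-1)^n. a_{2k} = 8 -> 8. a_{2k+1} = -8 -> -8.
Since these two subsequential limits are 8 and -8, distinct, the full sequence cannot converge (a convergent sequence has all subsequences tending to the same limit). So lim a_n does not exist.

DNE


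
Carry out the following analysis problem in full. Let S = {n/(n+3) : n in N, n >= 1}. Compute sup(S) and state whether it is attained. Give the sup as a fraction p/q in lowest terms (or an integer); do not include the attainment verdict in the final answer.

Analysis:
- Values: 1/4, 2/5, 1/2, 4/7, ... strictly increasing.
- Minimum is 1/4 (n=1); inf = 1/4 (attained).
- n/(n+3) = 1 - 3/(n+3) -> 1 from below as n -> infinity, and never equals 1.
- So sup = 1 (not attained).
Conclusion: sup(S) = 1, not attained in S.

1


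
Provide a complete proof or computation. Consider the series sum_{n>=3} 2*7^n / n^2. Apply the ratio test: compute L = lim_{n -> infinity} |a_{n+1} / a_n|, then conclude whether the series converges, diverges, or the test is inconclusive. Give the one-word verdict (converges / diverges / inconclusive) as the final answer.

Let a_n denote the general term. Form the ratio a_{n+1}/a_n and simplify:
a_{n+1}/a_n = 7*n^2/(n + 1)^2
Take the limit as n -> infinity: L = 7.
Since L = 7 > 1 (or L = infinity), the ratio test implies the series diverges.

diverges


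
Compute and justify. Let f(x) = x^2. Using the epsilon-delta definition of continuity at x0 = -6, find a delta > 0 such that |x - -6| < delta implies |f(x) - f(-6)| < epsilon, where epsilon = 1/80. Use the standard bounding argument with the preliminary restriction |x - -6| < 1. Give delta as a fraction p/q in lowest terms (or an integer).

Factor: |x^2 - (-6)^2| = |x - -6| * |x + -6|.
Impose |x - -6| < 1 first. Then |x + -6| = |(x - -6) + 2*(-6)| <= |x - -6| + 2*|-6| < 1 + 12 = 13.
So |x^2 - (-6)^2| < delta * 13.
We need delta * 13 <= 1/80, i.e. delta <= 1/80/13 = 1/1040.
Since 1/1040 < 1, this is tighter than 1; take delta = 1/1040.
So delta = 1/1040 works.

1/1040


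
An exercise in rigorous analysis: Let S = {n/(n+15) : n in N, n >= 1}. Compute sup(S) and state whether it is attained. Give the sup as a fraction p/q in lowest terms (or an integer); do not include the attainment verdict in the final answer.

Analysis:
- Values: 1/16, 2/17, 1/6, 4/19, ... strictly increasing.
- Minimum is 1/16 (n=1); inf = 1/16 (attained).
- n/(n+15) = 1 - 15/(n+15) -> 1 from below as n -> infinity, and never equals 1.
- So sup = 1 (not attained).
Conclusion: sup(S) = 1, not attained in S.

1


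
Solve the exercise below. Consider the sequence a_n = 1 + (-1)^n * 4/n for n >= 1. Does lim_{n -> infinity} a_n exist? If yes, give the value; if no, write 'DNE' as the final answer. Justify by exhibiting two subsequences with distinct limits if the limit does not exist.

Examine the behaviour of a_n along subsequences.
Even-n subsequence a_{2k} = 1 + 4/(2k) -> 1. Odd-n subsequence a_{2k+1} = 1 - 4/(2k+1) -> 1. Both tend to 1, which suggests the limit is 1; verify directly.
|a_n - 1| = |(-1)^n * 4/n| = 4/n for every n >= 1.
Given epsilon > 0, choose a positive integer N > 4/epsilon. Then for all n >= N, |a_n - 1| = 4/n <= 4/N < epsilon.
So by the definition of the limit, lim a_n exists and equals 1.

1


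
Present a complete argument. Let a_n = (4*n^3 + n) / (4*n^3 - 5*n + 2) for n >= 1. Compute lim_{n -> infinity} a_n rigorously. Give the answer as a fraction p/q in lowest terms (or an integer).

Divide numerator and denominator by n^3, the highest power:
numerator / n^3 = 4 + n^(-2)
denominator / n^3 = 4 - 5/n^2 + 2/n^3
As n -> infinity, all terms of the form c/n^k (k >= 1) tend to 0.
So numerator / n^3 -> 4 and denominator / n^3 -> 4.
Therefore lim a_n = 1.

1


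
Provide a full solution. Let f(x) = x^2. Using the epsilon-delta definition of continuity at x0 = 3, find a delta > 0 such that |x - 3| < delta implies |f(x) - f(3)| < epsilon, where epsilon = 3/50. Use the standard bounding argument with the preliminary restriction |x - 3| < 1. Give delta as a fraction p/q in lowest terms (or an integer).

Factor: |x^2 - (3)^2| = |x - 3| * |x + 3|.
Impose |x - 3| < 1 first. Then |x + 3| = |(x - 3) + 2*(3)| <= |x - 3| + 2*|3| < 1 + 6 = 7.
So |x^2 - (3)^2| < delta * 7.
We need delta * 7 <= 3/50, i.e. delta <= 3/50/7 = 3/350.
Since 3/350 < 1, this is tighter than 1; take delta = 3/350.
So delta = 3/350 works.

3/350


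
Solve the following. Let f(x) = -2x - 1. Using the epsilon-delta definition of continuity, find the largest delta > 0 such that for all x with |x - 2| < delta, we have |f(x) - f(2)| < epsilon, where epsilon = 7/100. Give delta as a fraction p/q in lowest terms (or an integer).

We compute f(2) = -2*(2) - 1 = -5.
|f(x) - f(2)| = |-2x - 1 - (-5)| = |-2(x - 2)| = 2|x - 2|.
We need 2|x - 2| < 7/100, i.e. |x - 2| < 7/100 / 2 = 7/200.
So any delta <= 7/200 works. Conversely, if delta > 7/200, then x = 2 + 7/200 satisfies |x - 2| = 7/200 < delta but |f(x) - f(2)| = 2 * 7/200 = 7/100, which is not < 7/100; so no larger delta works.
Hence the largest such delta is 7/200.

7/200


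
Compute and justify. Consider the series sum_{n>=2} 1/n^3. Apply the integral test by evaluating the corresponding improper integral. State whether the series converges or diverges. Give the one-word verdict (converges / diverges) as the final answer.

Let f(x) = x^(-3). Then f is positive, continuous, and decreasing on [2, infinity), so the integral test applies.
Compute the improper integral int_{2}^infinity f(x) dx:
  antiderivative F(x) = -1/(2*x^2).
  As x -> infinity, F(x) -> 0 (since p = 3 > 1).
  So int = F(infinity) - F(2) = 0 - (-1/8) = 1/8.
  Finite, so by the integral test, the series converges.

converges


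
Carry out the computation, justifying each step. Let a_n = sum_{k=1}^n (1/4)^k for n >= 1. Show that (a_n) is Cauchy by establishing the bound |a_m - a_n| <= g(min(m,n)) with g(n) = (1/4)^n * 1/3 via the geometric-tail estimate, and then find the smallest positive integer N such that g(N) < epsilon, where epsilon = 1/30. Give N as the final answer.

For m > n >= 1: |a_m - a_n| = sum_{k=n+1}^m (1/4)^k < sum_{k=n+1}^infinity (1/4)^k = (1/4)^(n+1) / (1 - 1/4) = (1/4)^n * (1/4) * (4/3) = (1/4)^n * 1/3.
So g(n) = (1/4)^n / 3. Since g(n) -> 0, (a_n) is Cauchy.
Now solve g(N) < 1/30: (1/4)^N / 3 < 1/30 <=> 4^N > 1 / (3 * 1/30) = 10.
Check powers of 4: 4^1 = 4 <= 10, 4^2 = 16 > 10.
So the smallest such N is 2. Check: g(2) = 1/(3 * 16) = 1/48 < 1/30.

2


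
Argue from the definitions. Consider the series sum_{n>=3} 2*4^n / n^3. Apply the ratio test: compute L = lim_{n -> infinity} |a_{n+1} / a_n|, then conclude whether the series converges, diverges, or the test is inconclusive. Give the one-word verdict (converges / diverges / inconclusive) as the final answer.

Let a_n denote the general term. Form the ratio a_{n+1}/a_n and simplify:
a_{n+1}/a_n = 4*n^3/(n + 1)^3
Take the limit as n -> infinity: L = 4.
Since L = 4 > 1 (or L = infinity), the ratio test implies the series diverges.

diverges


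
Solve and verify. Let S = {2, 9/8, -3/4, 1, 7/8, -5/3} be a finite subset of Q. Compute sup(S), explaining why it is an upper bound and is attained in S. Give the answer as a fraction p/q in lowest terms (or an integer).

S is finite, so sup(S) = max(S).
Sorted decreasing:
2, 9/8, 1, 7/8, -3/4, -5/3
The extremum is 2.
For every x in S, x <= 2. And 2 is in S, so it is attained.
Therefore sup(S) = 2.

2


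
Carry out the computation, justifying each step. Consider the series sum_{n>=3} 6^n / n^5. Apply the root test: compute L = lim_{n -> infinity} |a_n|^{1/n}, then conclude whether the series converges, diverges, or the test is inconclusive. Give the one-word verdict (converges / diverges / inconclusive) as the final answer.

Let a_n denote the general term. Form |a_n|^(1/n) and simplify:
|a_n|^(1/n) = 6/n^(5/n)
Take the limit as n -> infinity: L = 6.
Since L = 6 > 1, the root test implies divergence.

diverges


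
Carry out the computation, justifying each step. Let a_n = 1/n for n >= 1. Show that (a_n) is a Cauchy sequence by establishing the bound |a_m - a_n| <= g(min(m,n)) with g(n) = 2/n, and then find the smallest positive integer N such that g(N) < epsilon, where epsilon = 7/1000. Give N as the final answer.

For any m, n >= 1, by the triangle inequality:
|a_m - a_n| = |1/m - 1/n| <= 1/m + 1/n <= 2/min(m,n).
So g(n) = 2/n bounds the Cauchy difference. Since g(n) -> 0, (a_n) is Cauchy.
Now solve g(N) < 7/1000: 2/N < 7/1000 <=> N > 2 / (7/1000) = 2000/7.
The smallest integer strictly greater than 2000/7 is N = 286.
Check: g(286) = 2/286 = 1/143 < 7/1000; g(285) = 2/285 >= 7/1000. So N = 286.

286


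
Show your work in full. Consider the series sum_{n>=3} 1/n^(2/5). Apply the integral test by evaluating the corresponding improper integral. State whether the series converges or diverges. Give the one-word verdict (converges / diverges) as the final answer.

Let f(x) = x^(-2/5). Then f is positive, continuous, and decreasing on [3, infinity), so the integral test applies.
Compute the improper integral int_{3}^infinity f(x) dx:
  antiderivative F(x) = 5*x^(3/5)/3.
  As x -> infinity, F(x) -> infinity (since p = 2/5 < 1).
  So the integral diverges. By the integral test, the series diverges.

diverges


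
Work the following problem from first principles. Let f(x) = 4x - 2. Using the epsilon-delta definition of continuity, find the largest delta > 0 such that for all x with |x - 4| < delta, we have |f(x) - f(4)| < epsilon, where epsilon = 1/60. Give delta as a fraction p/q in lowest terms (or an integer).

We compute f(4) = 4*(4) - 2 = 14.
|f(x) - f(4)| = |4x - 2 - (14)| = |4(x - 4)| = 4|x - 4|.
We need 4|x - 4| < 1/60, i.e. |x - 4| < 1/60 / 4 = 1/240.
So any delta <= 1/240 works. Conversely, if delta > 1/240, then x = 4 + 1/240 satisfies |x - 4| = 1/240 < delta but |f(x) - f(4)| = 4 * 1/240 = 1/60, which is not < 1/60; so no larger delta works.
Hence the largest such delta is 1/240.

1/240


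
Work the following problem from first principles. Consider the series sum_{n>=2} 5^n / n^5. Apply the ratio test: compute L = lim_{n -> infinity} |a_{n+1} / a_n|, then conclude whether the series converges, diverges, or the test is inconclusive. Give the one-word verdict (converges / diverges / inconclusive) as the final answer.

Let a_n denote the general term. Form the ratio a_{n+1}/a_n and simplify:
a_{n+1}/a_n = 5*n^5/(n + 1)^5
Take the limit as n -> infinity: L = 5.
Since L = 5 > 1 (or L = infinity), the ratio test implies the series diverges.

diverges


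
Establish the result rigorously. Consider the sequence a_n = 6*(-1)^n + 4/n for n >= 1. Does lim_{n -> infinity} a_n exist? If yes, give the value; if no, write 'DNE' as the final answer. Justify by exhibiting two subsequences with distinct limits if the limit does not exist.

Examine the behaviour of a_n along subsequences.
a_{2k} = 6 + 4/(2k) -> 6. a_{2k+1} = -6 + 4/(2k+1) -> -6.
Since these two subsequential limits are 6 and -6, distinct, the full sequence cannot converge (a convergent sequence has all subsequences tending to the same limit). So lim a_n does not exist.

DNE


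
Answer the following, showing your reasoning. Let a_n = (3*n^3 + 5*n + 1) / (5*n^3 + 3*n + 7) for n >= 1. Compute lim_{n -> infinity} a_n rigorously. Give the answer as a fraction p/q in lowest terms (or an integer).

Divide numerator and denominator by n^3, the highest power:
numerator / n^3 = 3 + 5/n^2 + n^(-3)
denominator / n^3 = 5 + 3/n^2 + 7/n^3
As n -> infinity, all terms of the form c/n^k (k >= 1) tend to 0.
So numerator / n^3 -> 3 and denominator / n^3 -> 5.
Therefore lim a_n = 3/5.

3/5


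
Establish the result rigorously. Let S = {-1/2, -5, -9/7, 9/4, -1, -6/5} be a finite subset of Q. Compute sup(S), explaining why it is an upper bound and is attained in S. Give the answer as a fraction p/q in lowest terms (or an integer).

S is finite, so sup(S) = max(S).
Sorted decreasing:
9/4, -1/2, -1, -6/5, -9/7, -5
The extremum is 9/4.
For every x in S, x <= 9/4. And 9/4 is in S, so it is attained.
Therefore sup(S) = 9/4.

9/4


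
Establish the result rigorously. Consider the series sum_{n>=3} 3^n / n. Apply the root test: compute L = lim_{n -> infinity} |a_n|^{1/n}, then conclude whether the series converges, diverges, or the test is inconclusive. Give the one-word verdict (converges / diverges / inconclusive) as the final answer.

Let a_n denote the general term. Form |a_n|^(1/n) and simplify:
|a_n|^(1/n) = 3/n^(1/n)
Take the limit as n -> infinity: L = 3.
Since L = 3 > 1, the root test implies divergence.

diverges


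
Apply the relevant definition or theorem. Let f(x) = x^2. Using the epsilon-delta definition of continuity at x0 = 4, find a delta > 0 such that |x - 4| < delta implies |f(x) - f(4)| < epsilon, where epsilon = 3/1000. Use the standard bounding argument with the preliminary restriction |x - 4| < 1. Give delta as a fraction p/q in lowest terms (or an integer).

Factor: |x^2 - (4)^2| = |x - 4| * |x + 4|.
Impose |x - 4| < 1 first. Then |x + 4| = |(x - 4) + 2*(4)| <= |x - 4| + 2*|4| < 1 + 8 = 9.
So |x^2 - (4)^2| < delta * 9.
We need delta * 9 <= 3/1000, i.e. delta <= 3/1000/9 = 1/3000.
Since 1/3000 < 1, this is tighter than 1; take delta = 1/3000.
So delta = 1/3000 works.

1/3000


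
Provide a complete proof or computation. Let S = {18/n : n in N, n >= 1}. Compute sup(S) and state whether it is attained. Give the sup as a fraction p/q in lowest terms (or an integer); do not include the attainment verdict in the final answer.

Analysis:
- Values: 18, 9, 6, 9/2, ... strictly decreasing.
- The maximum is 18 (n=1); sup = 18 (attained).
- The set is bounded below by 0; 18/n -> 0 so 0 is the greatest lower bound.
- 0 is not in the set, so inf = 0 is not attained.
Conclusion: sup(S) = 18, attained in S.

18


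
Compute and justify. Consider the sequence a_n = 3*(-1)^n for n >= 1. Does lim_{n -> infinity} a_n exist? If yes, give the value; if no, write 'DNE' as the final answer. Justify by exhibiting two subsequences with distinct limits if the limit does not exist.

Examine the behaviour of a_n along subsequences.
Even-n subsequence a_{2k} = 3 -> 3. Odd-n subsequence a_{2k+1} = -3 -> -3.
Since these two subsequential limits are 3 and -3, distinct, the full sequence cannot converge (a convergent sequence has all subsequences tending to the same limit). So lim a_n does not exist.

DNE


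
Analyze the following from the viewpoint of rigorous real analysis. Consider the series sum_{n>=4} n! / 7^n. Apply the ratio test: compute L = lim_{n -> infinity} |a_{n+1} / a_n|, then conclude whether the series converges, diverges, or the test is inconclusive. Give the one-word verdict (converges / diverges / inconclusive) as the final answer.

Let a_n denote the general term. Form the ratio a_{n+1}/a_n and simplify:
a_{n+1}/a_n = n/7 + 1/7
Take the limit as n -> infinity: L = infinity.
Since L = infinity > 1 (or L = infinity), the ratio test implies the series diverges.

diverges


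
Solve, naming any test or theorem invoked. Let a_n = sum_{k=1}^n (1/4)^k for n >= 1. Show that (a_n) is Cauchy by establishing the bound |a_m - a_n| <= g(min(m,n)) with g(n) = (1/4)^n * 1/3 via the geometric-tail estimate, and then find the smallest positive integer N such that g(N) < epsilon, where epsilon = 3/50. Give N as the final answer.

For m > n >= 1: |a_m - a_n| = sum_{k=n+1}^m (1/4)^k < sum_{k=n+1}^infinity (1/4)^k = (1/4)^(n+1) / (1 - 1/4) = (1/4)^n * (1/4) * (4/3) = (1/4)^n * 1/3.
So g(n) = (1/4)^n / 3. Since g(n) -> 0, (a_n) is Cauchy.
Now solve g(N) < 3/50: (1/4)^N / 3 < 3/50 <=> 4^N > 1 / (3 * 3/50) = 50/9.
Check powers of 4: 4^1 = 4 <= 50/9, 4^2 = 16 > 50/9.
So the smallest such N is 2. Check: g(2) = 1/(3 * 16) = 1/48 < 3/50.

2


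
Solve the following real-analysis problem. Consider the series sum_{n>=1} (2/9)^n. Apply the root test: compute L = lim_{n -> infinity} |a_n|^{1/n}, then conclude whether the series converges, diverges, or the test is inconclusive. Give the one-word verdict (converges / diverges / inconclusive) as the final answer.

Let a_n denote the general term. Form |a_n|^(1/n) and simplify:
|a_n|^(1/n) = 2/9
Take the limit as n -> infinity: L = 2/9.
Since L = 2/9 < 1, the root test implies convergence.

converges


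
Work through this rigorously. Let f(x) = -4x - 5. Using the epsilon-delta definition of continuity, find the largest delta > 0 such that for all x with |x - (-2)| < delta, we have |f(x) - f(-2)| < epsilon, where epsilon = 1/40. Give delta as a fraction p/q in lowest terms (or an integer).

We compute f(-2) = -4*(-2) - 5 = 3.
|f(x) - f(-2)| = |-4x - 5 - (3)| = |-4(x - (-2))| = 4|x - (-2)|.
We need 4|x - (-2)| < 1/40, i.e. |x - (-2)| < 1/40 / 4 = 1/160.
So any delta <= 1/160 works. Conversely, if delta > 1/160, then x = -2 + 1/160 satisfies |x - (-2)| = 1/160 < delta but |f(x) - f(-2)| = 4 * 1/160 = 1/40, which is not < 1/40; so no larger delta works.
Hence the largest such delta is 1/160.

1/160


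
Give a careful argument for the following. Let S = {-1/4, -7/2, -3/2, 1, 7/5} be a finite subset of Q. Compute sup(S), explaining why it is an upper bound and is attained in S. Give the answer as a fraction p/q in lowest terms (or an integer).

S is finite, so sup(S) = max(S).
Sorted decreasing:
7/5, 1, -1/4, -3/2, -7/2
The extremum is 7/5.
For every x in S, x <= 7/5. And 7/5 is in S, so it is attained.
Therefore sup(S) = 7/5.

7/5


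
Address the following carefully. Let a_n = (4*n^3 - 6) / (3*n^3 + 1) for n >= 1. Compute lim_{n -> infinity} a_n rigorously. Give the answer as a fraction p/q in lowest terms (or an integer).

Divide numerator and denominator by n^3, the highest power:
numerator / n^3 = 4 - 6/n^3
denominator / n^3 = 3 + n^(-3)
As n -> infinity, all terms of the form c/n^k (k >= 1) tend to 0.
So numerator / n^3 -> 4 and denominator / n^3 -> 3.
Therefore lim a_n = 4/3.

4/3


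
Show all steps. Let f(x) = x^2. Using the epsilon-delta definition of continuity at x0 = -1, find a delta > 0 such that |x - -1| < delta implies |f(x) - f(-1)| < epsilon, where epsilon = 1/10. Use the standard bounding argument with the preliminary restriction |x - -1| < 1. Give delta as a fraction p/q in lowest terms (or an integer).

Factor: |x^2 - (-1)^2| = |x - -1| * |x + -1|.
Impose |x - -1| < 1 first. Then |x + -1| = |(x - -1) + 2*(-1)| <= |x - -1| + 2*|-1| < 1 + 2 = 3.
So |x^2 - (-1)^2| < delta * 3.
We need delta * 3 <= 1/10, i.e. delta <= 1/10/3 = 1/30.
Since 1/30 < 1, this is tighter than 1; take delta = 1/30.
So delta = 1/30 works.

1/30


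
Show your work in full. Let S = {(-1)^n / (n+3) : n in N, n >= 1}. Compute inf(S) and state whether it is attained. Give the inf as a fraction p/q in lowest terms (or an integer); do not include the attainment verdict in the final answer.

Analysis:
- Values: -1/4, 1/5, -1/6, 1/7, -1/8, ...
- Positive terms (even n): 1/(2+3), 1/(4+3), ... decreasing -> max = 1/5 (n=2).
- Negative terms (odd n): -1/(1+3), -1/(3+3), ... increasing -> min = -1/4 (n=1).
- So sup = 1/5 (attained at n=2); inf = -1/4 (attained at n=1).
Conclusion: inf(S) = -1/4, attained in S.

-1/4


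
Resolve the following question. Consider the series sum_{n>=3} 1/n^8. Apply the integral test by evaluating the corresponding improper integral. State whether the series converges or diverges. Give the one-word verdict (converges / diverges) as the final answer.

Let f(x) = x^(-8). Then f is positive, continuous, and decreasing on [3, infinity), so the integral test applies.
Compute the improper integral int_{3}^infinity f(x) dx:
  antiderivative F(x) = -1/(7*x^7).
  As x -> infinity, F(x) -> 0 (since p = 8 > 1).
  So int = F(infinity) - F(3) = 0 - (-1/15309) = 1/15309.
  Finite, so by the integral test, the series converges.

converges


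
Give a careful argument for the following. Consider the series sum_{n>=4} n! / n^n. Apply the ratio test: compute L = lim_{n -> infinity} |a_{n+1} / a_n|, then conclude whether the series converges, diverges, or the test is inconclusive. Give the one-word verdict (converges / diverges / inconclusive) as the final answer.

Let a_n denote the general term. Form the ratio a_{n+1}/a_n and simplify:
a_{n+1}/a_n = (n/(n + 1))^n
Take the limit as n -> infinity: L = exp(-1).
Since L = exp(-1) < 1, the ratio test implies the series converges.

converges


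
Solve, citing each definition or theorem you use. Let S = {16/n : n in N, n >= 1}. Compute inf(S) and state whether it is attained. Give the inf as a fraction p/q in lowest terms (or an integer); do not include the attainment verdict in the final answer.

Analysis:
- Values: 16, 8, 16/3, 4, ... strictly decreasing.
- The maximum is 16 (n=1); sup = 16 (attained).
- The set is bounded below by 0; 16/n -> 0 so 0 is the greatest lower bound.
- 0 is not in the set, so inf = 0 is not attained.
Conclusion: inf(S) = 0, not attained in S.

0


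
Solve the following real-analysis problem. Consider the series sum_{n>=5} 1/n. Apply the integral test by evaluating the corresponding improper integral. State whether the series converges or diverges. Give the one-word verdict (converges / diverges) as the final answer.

Let f(x) = 1/x. Then f is positive, continuous, and decreasing on [5, infinity), so the integral test applies.
Compute the improper integral int_{5}^infinity f(x) dx:
  antiderivative F(x) = log(x).
  As x -> infinity, log(x) -> infinity.
  So int = infinity - log(5) = infinity. By the integral test, the series diverges.

diverges


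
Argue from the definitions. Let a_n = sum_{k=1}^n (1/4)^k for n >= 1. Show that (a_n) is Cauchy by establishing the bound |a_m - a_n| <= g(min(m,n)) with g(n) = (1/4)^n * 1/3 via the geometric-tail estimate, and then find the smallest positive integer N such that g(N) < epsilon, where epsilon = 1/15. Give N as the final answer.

For m > n >= 1: |a_m - a_n| = sum_{k=n+1}^m (1/4)^k < sum_{k=n+1}^infinity (1/4)^k = (1/4)^(n+1) / (1 - 1/4) = (1/4)^n * (1/4) * (4/3) = (1/4)^n * 1/3.
So g(n) = (1/4)^n / 3. Since g(n) -> 0, (a_n) is Cauchy.
Now solve g(N) < 1/15: (1/4)^N / 3 < 1/15 <=> 4^N > 1 / (3 * 1/15) = 5.
Check powers of 4: 4^1 = 4 <= 5, 4^2 = 16 > 5.
So the smallest such N is 2. Check: g(2) = 1/(3 * 16) = 1/48 < 1/15.

2


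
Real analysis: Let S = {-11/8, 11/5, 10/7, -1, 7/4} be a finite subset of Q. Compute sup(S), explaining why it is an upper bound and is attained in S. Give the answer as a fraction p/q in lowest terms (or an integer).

S is finite, so sup(S) = max(S).
Sorted decreasing:
11/5, 7/4, 10/7, -1, -11/8
The extremum is 11/5.
For every x in S, x <= 11/5. And 11/5 is in S, so it is attained.
Therefore sup(S) = 11/5.

11/5


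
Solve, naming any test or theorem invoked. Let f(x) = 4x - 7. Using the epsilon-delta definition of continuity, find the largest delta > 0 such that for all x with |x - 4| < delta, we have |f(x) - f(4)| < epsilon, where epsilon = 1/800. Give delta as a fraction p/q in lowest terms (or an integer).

We compute f(4) = 4*(4) - 7 = 9.
|f(x) - f(4)| = |4x - 7 - (9)| = |4(x - 4)| = 4|x - 4|.
We need 4|x - 4| < 1/800, i.e. |x - 4| < 1/800 / 4 = 1/3200.
So any delta <= 1/3200 works. Conversely, if delta > 1/3200, then x = 4 + 1/3200 satisfies |x - 4| = 1/3200 < delta but |f(x) - f(4)| = 4 * 1/3200 = 1/800, which is not < 1/800; so no larger delta works.
Hence the largest such delta is 1/3200.

1/3200
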